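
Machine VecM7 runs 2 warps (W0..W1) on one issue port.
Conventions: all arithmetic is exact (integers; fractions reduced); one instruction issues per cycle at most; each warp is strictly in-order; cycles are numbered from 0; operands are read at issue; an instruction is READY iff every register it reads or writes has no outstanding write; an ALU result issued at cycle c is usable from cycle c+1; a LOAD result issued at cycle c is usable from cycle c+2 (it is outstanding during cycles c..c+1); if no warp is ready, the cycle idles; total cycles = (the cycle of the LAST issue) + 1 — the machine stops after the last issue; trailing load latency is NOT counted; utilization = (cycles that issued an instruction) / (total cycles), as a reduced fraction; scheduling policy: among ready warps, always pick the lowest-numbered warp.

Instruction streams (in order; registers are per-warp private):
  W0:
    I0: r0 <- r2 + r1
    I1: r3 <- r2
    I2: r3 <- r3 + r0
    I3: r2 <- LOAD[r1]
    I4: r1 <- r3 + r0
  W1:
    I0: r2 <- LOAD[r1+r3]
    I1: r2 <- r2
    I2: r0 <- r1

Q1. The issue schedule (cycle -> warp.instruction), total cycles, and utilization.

cycle 0: W0.I0
cycle 1: W0.I1
cycle 2: W0.I2
cycle 3: W0.I3
cycle 4: W0.I4
cycle 5: W1.I0
cycle 6: idle
cycle 7: W1.I1
cycle 8: W1.I2

Answer: 9 cycles, utilization 8/9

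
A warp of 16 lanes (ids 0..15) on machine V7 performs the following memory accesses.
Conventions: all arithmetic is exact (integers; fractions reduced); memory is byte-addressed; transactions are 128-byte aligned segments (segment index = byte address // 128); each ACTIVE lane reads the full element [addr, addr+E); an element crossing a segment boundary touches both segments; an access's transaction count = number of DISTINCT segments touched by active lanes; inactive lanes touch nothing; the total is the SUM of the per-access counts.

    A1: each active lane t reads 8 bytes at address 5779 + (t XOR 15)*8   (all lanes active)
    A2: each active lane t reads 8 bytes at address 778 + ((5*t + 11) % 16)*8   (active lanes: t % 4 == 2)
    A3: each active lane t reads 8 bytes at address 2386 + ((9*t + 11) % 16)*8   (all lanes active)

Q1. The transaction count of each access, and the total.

A1: 2 transactions
A2: 1 transaction
A3: 2 transactions

Answer: 2,1,2; total 5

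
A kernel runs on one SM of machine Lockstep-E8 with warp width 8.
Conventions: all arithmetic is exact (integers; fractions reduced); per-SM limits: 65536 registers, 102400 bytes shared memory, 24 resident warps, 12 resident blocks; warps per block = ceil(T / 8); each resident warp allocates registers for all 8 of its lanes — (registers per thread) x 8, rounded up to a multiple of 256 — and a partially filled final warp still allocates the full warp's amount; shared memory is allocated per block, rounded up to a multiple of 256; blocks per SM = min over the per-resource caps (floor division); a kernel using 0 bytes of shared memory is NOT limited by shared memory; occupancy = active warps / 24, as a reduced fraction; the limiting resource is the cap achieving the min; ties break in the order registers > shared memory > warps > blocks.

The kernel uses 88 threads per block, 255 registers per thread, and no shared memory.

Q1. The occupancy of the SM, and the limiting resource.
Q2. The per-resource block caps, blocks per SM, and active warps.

Answer: occupancy 11/12, limited by registers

registers: 2 blocks
shared memory: no limit (kernel uses none)
warps: 2 blocks
blocks: 12 blocks

Answer: 2 blocks, 22 active warps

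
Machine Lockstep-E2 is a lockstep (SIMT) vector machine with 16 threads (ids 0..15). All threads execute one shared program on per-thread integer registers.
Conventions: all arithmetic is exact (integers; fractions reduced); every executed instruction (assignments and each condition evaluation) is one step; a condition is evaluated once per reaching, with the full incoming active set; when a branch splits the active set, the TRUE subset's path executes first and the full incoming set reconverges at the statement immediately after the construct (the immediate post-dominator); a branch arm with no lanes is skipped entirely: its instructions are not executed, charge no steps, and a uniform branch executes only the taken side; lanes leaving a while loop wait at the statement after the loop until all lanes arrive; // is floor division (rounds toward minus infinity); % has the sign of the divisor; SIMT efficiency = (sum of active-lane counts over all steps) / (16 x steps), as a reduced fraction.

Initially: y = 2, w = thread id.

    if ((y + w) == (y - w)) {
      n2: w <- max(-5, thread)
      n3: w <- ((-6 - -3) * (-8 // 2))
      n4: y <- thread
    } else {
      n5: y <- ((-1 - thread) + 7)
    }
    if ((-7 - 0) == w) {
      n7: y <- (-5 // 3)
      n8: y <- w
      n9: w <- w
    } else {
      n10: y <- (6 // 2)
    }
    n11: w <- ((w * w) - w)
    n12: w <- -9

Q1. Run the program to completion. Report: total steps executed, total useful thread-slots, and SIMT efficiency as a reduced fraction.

Answer: 9 steps, 98 useful, 49/72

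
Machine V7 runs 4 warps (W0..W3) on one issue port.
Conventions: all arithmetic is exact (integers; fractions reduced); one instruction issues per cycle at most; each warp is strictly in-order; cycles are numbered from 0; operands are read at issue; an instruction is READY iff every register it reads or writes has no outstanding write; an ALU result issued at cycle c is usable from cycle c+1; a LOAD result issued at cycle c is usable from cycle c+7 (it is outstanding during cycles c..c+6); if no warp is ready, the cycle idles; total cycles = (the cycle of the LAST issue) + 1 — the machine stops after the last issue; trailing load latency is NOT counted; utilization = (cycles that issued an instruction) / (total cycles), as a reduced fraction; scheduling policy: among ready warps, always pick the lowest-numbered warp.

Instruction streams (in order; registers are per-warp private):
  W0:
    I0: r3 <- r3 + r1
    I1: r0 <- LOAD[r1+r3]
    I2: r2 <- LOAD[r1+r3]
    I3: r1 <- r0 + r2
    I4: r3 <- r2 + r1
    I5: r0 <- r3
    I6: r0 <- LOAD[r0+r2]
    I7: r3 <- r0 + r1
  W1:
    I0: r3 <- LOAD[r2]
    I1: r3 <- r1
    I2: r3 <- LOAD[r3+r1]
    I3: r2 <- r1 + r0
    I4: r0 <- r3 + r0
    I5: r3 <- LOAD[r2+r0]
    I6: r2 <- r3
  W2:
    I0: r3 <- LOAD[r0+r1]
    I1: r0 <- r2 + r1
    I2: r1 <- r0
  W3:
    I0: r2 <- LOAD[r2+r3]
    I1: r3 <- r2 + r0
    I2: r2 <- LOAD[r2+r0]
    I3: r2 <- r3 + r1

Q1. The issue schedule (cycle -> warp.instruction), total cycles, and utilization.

cycle 0: W0.I0
cycle 1: W0.I1
cycle 2: W0.I2
cycle 3: W1.I0
cycle 4: W2.I0
cycle 5: W2.I1
cycle 6: W2.I2
cycle 7: W3.I0
cycle 8: idle
cycle 9: W0.I3
cycle 10: W0.I4
cycle 11: W0.I5
cycle 12: W0.I6
cycle 13: W1.I1
cycle 14: W1.I2
cycle 15: W1.I3
cycle 16: W3.I1
cycle 17: W3.I2
cycle 18: idle
cycle 19: W0.I7
cycle 20: idle
cycle 21: W1.I4
cycle 22: W1.I5
cycle 23: idle
cycle 24: W3.I3
cycle 25: idle
cycle 26: idle
cycle 27: idle
cycle 28: idle
cycle 29: W1.I6

Answer: 30 cycles, utilization 11/15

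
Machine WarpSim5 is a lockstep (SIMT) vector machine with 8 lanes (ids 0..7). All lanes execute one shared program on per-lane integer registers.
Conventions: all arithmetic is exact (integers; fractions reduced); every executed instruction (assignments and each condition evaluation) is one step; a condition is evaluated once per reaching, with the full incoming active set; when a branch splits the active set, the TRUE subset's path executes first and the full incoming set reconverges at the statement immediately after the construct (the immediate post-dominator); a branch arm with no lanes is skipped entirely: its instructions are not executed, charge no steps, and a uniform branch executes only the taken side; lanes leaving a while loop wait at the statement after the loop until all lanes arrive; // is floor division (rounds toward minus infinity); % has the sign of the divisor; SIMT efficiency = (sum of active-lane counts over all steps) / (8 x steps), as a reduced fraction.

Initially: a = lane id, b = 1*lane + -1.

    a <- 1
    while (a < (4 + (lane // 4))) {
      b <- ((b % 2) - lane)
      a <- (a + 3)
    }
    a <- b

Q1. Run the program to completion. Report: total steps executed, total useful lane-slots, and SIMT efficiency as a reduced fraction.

Answer: 9 steps, 60 useful, 5/6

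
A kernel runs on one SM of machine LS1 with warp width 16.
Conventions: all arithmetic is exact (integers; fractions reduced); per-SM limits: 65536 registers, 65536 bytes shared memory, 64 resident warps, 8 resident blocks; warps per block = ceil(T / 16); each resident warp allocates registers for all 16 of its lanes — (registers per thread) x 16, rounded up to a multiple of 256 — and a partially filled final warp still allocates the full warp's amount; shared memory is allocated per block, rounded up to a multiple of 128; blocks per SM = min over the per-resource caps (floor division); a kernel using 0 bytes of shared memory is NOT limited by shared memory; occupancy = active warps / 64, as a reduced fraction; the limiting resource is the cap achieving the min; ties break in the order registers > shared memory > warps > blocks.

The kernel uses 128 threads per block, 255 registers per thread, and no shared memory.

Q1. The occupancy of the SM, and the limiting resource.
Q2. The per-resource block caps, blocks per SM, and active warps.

Answer: occupancy 1/4, limited by registers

registers: 2 blocks
shared memory: no limit (kernel uses none)
warps: 8 blocks
blocks: 8 blocks

Answer: 2 blocks, 16 active warps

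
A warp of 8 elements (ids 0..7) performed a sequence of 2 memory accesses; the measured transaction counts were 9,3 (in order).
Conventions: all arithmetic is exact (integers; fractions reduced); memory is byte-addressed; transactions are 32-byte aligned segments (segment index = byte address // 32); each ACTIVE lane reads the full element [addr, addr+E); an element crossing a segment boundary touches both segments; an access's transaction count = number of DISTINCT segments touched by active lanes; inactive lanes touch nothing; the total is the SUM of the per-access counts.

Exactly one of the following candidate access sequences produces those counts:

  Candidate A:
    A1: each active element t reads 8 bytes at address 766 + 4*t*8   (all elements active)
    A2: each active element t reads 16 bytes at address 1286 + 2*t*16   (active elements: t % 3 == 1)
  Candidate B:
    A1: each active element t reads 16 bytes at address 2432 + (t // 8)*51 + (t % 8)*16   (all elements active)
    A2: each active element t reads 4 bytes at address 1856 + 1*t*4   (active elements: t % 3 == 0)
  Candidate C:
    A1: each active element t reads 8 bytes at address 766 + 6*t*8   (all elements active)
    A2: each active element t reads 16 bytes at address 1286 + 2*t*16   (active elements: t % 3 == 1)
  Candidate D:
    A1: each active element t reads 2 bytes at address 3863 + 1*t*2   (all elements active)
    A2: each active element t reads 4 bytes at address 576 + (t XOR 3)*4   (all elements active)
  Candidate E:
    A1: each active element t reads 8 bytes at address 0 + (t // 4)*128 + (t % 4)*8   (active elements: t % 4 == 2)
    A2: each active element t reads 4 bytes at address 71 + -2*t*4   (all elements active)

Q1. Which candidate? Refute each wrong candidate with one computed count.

B: A1 gives 4 transactions, not 9
C: A1 gives 12 transactions, not 9
D: A1 gives 2 transactions, not 9
E: A1 gives 2 transactions, not 9
A: all counts match (9,3)

Answer: A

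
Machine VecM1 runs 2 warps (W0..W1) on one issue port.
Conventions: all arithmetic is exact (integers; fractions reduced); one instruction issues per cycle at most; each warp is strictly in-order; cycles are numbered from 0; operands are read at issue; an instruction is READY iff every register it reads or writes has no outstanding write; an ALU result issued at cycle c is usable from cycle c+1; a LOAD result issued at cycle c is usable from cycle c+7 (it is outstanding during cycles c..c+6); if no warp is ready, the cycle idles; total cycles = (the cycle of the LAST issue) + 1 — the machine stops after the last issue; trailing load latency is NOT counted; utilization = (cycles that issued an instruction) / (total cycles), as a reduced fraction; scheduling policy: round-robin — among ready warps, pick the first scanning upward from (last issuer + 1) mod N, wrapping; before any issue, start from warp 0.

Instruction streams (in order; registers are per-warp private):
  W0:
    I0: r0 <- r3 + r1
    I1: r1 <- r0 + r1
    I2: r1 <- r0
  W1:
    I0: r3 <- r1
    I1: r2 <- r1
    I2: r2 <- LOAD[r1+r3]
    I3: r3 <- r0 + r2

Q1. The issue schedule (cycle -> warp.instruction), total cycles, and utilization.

cycle 0: W0.I0
cycle 1: W1.I0
cycle 2: W0.I1
cycle 3: W1.I1
cycle 4: W0.I2
cycle 5: W1.I2
cycle 6: idle
cycle 7: idle
cycle 8: idle
cycle 9: idle
cycle 10: idle
cycle 11: idle
cycle 12: W1.I3

Answer: 13 cycles, utilization 7/13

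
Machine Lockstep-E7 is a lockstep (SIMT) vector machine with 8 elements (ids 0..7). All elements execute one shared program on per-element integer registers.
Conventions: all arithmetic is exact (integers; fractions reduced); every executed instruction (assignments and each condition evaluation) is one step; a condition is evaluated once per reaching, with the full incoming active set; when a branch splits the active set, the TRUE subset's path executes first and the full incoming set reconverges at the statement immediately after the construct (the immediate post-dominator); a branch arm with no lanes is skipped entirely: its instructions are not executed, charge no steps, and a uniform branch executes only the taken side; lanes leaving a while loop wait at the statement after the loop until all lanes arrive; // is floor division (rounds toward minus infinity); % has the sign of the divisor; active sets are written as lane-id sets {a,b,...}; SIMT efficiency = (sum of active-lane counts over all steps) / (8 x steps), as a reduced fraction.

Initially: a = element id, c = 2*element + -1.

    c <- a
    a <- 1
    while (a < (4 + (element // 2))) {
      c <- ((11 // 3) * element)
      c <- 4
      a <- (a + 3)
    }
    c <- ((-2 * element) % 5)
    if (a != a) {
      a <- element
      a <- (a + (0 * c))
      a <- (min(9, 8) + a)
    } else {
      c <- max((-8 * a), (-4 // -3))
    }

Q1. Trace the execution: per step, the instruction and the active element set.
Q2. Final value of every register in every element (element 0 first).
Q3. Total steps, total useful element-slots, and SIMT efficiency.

step 0: c <- a                       {0,1,2,3,4,5,6,7}
step 1: a <- 1                       {0,1,2,3,4,5,6,7}
step 2: eval (a < (4 + (element // 2))) {0,1,2,3,4,5,6,7}
step 3: c <- ((11 // 3) * element)   {0,1,2,3,4,5,6,7}
step 4: c <- 4                       {0,1,2,3,4,5,6,7}
step 5: a <- (a + 3)                 {0,1,2,3,4,5,6,7}
step 6: eval (a < (4 + (element // 2))) {0,1,2,3,4,5,6,7}
step 7: c <- ((11 // 3) * element)   {2,3,4,5,6,7}
step 8: c <- 4                       {2,3,4,5,6,7}
step 9: a <- (a + 3)                 {2,3,4,5,6,7}
step 10: eval (a < (4 + (element // 2))) {2,3,4,5,6,7}
step 11: c <- ((-2 * element) % 5)    {0,1,2,3,4,5,6,7}
step 12: eval (a != a)                {0,1,2,3,4,5,6,7}
step 13: c <- max((-8 * a), (-4 // -3)) {0,1,2,3,4,5,6,7}

Answer: 14 steps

a: 4,4,7,7,7,7,7,7
c: 1,1,1,1,1,1,1,1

steps = 14; useful = 104; efficiency = 104/112 = 13/14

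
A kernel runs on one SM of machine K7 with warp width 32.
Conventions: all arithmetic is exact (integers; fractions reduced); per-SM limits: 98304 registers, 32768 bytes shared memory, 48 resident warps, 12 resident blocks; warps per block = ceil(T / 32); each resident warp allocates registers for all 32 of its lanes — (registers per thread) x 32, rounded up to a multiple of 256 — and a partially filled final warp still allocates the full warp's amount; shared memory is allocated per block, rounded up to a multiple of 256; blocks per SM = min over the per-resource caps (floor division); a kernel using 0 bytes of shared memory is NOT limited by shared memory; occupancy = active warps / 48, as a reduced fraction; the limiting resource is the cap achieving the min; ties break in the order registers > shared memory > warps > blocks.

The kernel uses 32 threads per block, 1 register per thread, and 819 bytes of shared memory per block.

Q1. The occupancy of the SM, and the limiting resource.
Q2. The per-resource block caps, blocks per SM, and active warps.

Answer: occupancy 1/4, limited by blocks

registers: 384 blocks
shared memory: 32 blocks
warps: 48 blocks
blocks: 12 blocks

Answer: 12 blocks, 12 active warps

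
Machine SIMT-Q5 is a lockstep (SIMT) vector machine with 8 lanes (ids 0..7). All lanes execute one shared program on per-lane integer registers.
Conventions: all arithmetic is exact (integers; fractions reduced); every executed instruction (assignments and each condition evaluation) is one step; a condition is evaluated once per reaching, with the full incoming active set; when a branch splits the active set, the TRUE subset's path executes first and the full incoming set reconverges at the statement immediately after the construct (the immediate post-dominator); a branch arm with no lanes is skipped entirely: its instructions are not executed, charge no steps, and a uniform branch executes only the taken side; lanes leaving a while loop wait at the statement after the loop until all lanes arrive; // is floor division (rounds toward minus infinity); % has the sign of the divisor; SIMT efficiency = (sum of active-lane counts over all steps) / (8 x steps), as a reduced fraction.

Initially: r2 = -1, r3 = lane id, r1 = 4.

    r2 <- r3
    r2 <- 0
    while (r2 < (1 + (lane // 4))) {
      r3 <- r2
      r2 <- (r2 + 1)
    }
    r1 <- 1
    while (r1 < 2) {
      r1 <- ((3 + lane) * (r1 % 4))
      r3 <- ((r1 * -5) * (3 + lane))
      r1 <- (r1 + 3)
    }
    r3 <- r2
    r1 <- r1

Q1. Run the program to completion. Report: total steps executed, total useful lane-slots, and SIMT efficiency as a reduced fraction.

Answer: 17 steps, 124 useful, 31/34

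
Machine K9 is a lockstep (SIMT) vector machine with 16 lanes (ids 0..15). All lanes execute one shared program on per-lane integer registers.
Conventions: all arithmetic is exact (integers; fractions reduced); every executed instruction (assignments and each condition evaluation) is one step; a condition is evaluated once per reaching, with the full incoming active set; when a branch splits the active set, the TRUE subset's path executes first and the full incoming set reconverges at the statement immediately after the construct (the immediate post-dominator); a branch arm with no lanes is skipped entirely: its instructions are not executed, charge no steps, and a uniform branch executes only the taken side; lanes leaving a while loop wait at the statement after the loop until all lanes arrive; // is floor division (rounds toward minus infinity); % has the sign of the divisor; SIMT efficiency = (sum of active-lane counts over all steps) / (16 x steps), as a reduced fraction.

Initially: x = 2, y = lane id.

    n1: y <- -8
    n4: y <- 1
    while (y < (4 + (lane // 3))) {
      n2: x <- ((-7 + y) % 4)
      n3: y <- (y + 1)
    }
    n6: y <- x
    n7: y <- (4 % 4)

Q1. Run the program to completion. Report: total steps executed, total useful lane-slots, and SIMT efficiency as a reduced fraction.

Answer: 29 steps, 329 useful, 329/464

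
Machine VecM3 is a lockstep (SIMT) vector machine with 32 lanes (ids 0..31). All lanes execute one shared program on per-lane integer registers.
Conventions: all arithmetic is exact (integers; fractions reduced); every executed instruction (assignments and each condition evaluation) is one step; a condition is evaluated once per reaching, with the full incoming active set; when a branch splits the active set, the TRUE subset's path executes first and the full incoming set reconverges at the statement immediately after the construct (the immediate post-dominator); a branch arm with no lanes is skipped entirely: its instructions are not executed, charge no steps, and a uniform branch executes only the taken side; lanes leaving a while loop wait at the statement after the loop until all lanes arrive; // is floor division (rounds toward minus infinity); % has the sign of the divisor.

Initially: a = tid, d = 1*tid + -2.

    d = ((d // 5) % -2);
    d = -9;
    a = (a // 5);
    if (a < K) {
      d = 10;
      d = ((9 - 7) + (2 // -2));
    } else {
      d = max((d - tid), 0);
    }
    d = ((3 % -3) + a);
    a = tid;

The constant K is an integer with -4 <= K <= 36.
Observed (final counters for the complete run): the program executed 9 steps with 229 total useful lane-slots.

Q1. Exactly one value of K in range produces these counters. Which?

Answer: K = 1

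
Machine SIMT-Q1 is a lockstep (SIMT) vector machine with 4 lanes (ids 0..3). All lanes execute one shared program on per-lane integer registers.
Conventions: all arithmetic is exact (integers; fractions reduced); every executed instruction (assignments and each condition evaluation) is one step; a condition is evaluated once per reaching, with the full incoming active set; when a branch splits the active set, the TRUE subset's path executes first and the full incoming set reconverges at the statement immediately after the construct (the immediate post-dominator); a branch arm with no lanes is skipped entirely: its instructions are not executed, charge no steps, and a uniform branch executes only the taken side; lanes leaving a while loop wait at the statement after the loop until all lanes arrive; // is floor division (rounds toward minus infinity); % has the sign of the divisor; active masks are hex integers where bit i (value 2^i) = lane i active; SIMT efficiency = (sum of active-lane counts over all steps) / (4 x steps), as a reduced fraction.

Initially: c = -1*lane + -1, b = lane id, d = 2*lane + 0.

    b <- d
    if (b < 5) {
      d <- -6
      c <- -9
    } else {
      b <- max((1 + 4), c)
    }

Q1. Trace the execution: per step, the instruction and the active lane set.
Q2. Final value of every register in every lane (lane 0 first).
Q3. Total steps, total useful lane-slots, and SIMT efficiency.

step 0: b <- d                       0xf
step 1: eval (b < 5)                 0xf
step 2: d <- -6                      0x7
step 3: c <- -9                      0x7
step 4: b <- max((1 + 4), c)         0x8

Answer: 5 steps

c: -9,-9,-9,-4
b: 0,2,4,5
d: -6,-6,-6,6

steps = 5; useful = 15; efficiency = 15/20 = 3/4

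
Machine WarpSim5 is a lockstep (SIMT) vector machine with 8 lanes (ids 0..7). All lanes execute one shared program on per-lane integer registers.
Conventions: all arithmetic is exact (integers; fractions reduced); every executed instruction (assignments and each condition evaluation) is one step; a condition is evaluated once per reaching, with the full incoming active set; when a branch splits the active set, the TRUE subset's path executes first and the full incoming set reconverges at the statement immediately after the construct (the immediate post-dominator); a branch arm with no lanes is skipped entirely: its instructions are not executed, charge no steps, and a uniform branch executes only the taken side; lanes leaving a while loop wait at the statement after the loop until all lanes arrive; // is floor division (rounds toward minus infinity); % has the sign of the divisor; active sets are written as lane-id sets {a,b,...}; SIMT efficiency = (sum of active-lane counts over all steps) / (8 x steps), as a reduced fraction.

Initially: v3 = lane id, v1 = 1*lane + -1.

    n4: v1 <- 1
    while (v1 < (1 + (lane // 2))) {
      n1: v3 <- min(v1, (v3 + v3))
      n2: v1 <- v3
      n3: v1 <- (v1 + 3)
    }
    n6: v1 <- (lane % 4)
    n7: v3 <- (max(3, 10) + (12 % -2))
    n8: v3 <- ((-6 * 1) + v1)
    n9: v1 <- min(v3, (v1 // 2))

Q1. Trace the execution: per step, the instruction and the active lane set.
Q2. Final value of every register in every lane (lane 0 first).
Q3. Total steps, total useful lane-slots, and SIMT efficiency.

step 0: v1 <- 1                      {0,1,2,3,4,5,6,7}
step 1: eval (v1 < (1 + (lane // 2))) {0,1,2,3,4,5,6,7}
step 2: v3 <- min(v1, (v3 + v3))     {2,3,4,5,6,7}
step 3: v1 <- v3                     {2,3,4,5,6,7}
step 4: v1 <- (v1 + 3)               {2,3,4,5,6,7}
step 5: eval (v1 < (1 + (lane // 2))) {2,3,4,5,6,7}
step 6: v1 <- (lane % 4)             {0,1,2,3,4,5,6,7}
step 7: v3 <- (max(3, 10) + (12 % -2)) {0,1,2,3,4,5,6,7}
step 8: v3 <- ((-6 * 1) + v1)        {0,1,2,3,4,5,6,7}
step 9: v1 <- min(v3, (v1 // 2))     {0,1,2,3,4,5,6,7}

Answer: 10 steps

v3: -6,-5,-4,-3,-6,-5,-4,-3
v1: -6,-5,-4,-3,-6,-5,-4,-3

steps = 10; useful = 72; efficiency = 72/80 = 9/10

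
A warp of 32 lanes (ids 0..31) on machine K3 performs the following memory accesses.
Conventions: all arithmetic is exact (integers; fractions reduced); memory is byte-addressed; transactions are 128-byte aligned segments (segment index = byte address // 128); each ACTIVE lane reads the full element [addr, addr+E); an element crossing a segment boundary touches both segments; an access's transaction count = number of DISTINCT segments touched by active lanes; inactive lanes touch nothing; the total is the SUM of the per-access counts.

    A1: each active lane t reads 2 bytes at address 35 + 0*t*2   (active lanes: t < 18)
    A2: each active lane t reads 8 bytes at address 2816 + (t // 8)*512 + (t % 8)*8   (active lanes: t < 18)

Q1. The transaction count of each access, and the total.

A1: 1 transaction
A2: 3 transactions

Answer: 1,3; total 4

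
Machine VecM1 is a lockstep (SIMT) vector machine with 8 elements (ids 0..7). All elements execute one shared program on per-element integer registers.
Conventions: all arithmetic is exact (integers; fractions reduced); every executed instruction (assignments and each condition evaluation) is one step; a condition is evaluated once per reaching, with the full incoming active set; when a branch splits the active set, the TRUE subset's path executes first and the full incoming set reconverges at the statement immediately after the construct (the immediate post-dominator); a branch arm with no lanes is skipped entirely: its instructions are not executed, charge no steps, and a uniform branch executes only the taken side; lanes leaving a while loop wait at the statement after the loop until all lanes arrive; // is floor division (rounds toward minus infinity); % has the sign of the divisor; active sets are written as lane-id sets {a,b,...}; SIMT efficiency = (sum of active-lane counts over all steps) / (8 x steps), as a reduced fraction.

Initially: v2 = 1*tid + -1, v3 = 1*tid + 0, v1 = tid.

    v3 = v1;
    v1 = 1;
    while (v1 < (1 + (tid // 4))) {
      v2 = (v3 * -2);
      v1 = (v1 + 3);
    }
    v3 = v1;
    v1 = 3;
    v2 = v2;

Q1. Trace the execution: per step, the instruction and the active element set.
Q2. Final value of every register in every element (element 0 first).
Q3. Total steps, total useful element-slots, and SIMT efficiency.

step 0: v3 <- v1                     {0,1,2,3,4,5,6,7}
step 1: v1 <- 1                      {0,1,2,3,4,5,6,7}
step 2: eval (v1 < (1 + (tid // 4))) {0,1,2,3,4,5,6,7}
step 3: v2 <- (v3 * -2)              {4,5,6,7}
step 4: v1 <- (v1 + 3)               {4,5,6,7}
step 5: eval (v1 < (1 + (tid // 4))) {4,5,6,7}
step 6: v3 <- v1                     {0,1,2,3,4,5,6,7}
step 7: v1 <- 3                      {0,1,2,3,4,5,6,7}
step 8: v2 <- v2                     {0,1,2,3,4,5,6,7}

Answer: 9 steps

v2: -1,0,1,2,-8,-10,-12,-14
v3: 1,1,1,1,4,4,4,4
v1: 3,3,3,3,3,3,3,3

steps = 9; useful = 60; efficiency = 60/72 = 5/6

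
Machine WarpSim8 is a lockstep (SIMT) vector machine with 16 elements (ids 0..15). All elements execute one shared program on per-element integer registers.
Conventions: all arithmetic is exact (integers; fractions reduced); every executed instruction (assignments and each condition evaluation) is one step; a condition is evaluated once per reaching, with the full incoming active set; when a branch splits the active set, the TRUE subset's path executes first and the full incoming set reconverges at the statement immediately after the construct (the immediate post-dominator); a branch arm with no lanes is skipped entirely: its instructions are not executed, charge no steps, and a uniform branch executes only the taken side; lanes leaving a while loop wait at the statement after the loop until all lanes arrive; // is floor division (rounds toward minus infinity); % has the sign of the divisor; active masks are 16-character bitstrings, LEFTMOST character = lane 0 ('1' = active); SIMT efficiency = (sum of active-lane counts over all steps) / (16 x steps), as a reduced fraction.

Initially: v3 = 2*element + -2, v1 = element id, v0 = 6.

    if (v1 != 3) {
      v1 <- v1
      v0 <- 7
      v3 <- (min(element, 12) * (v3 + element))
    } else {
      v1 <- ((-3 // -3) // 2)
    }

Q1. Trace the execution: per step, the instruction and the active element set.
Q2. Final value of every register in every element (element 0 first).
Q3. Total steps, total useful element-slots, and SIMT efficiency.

step 0: eval (v1 != 3)               1111111111111111
step 1: v1 <- v1                     1110111111111111
step 2: v0 <- 7                      1110111111111111
step 3: v3 <- (min(element, 12) * (v3 + element)) 1110111111111111
step 4: v1 <- ((-3 // -3) // 2)      0001000000000000

Answer: 5 steps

v3: 0,1,8,4,40,65,96,133,176,225,280,341,408,444,480,516
v1: 0,1,2,0,4,5,6,7,8,9,10,11,12,13,14,15
v0: 7,7,7,6,7,7,7,7,7,7,7,7,7,7,7,7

steps = 5; useful = 62; efficiency = 62/80 = 31/40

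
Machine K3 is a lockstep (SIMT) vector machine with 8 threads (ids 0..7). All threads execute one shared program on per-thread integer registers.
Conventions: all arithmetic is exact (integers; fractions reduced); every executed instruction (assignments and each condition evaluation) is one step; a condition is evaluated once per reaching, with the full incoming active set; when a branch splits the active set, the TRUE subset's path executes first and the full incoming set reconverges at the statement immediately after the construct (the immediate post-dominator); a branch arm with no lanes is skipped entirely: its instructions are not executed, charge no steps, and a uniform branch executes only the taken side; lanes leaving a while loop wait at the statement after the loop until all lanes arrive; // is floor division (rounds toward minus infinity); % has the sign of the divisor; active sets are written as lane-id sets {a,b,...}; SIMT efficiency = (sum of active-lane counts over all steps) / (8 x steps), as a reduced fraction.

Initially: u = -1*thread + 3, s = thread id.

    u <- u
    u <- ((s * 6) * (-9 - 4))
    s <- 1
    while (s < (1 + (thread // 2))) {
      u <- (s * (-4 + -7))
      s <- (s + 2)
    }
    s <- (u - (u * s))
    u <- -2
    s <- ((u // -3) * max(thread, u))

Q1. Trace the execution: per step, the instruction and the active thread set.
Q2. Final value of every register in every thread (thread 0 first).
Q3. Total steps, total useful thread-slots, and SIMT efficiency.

step 0: u <- u                       {0,1,2,3,4,5,6,7}
step 1: u <- ((s * 6) * (-9 - 4))    {0,1,2,3,4,5,6,7}
step 2: s <- 1                       {0,1,2,3,4,5,6,7}
step 3: eval (s < (1 + (thread // 2))) {0,1,2,3,4,5,6,7}
step 4: u <- (s * (-4 + -7))         {2,3,4,5,6,7}
step 5: s <- (s + 2)                 {2,3,4,5,6,7}
step 6: eval (s < (1 + (thread // 2))) {2,3,4,5,6,7}
step 7: u <- (s * (-4 + -7))         {6,7}
step 8: s <- (s + 2)                 {6,7}
step 9: eval (s < (1 + (thread // 2))) {6,7}
step 10: s <- (u - (u * s))           {0,1,2,3,4,5,6,7}
step 11: u <- -2                      {0,1,2,3,4,5,6,7}
step 12: s <- ((u // -3) * max(thread, u)) {0,1,2,3,4,5,6,7}

Answer: 13 steps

u: -2,-2,-2,-2,-2,-2,-2,-2
s: 0,0,0,0,0,0,0,0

steps = 13; useful = 80; efficiency = 80/104 = 10/13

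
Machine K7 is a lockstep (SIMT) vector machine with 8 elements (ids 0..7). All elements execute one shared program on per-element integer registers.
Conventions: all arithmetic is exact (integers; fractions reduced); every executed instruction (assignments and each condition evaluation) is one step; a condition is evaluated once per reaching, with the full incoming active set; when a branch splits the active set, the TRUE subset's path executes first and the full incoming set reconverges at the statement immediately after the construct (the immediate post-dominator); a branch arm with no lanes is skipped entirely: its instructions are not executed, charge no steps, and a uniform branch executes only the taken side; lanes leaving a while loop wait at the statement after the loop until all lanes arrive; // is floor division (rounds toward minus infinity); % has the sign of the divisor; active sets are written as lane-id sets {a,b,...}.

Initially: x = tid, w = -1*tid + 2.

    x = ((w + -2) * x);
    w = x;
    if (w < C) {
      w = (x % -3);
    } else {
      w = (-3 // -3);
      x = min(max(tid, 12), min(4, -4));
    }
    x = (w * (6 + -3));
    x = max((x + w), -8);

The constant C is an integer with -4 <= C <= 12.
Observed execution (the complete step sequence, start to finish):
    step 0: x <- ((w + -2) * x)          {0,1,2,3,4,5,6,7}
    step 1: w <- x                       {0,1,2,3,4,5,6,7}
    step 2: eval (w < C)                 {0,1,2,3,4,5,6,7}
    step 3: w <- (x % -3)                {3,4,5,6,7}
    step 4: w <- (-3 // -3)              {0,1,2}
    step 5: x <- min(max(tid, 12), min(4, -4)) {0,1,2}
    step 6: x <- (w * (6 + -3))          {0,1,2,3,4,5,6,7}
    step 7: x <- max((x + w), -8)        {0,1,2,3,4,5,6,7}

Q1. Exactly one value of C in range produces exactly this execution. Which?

Answer: C = -4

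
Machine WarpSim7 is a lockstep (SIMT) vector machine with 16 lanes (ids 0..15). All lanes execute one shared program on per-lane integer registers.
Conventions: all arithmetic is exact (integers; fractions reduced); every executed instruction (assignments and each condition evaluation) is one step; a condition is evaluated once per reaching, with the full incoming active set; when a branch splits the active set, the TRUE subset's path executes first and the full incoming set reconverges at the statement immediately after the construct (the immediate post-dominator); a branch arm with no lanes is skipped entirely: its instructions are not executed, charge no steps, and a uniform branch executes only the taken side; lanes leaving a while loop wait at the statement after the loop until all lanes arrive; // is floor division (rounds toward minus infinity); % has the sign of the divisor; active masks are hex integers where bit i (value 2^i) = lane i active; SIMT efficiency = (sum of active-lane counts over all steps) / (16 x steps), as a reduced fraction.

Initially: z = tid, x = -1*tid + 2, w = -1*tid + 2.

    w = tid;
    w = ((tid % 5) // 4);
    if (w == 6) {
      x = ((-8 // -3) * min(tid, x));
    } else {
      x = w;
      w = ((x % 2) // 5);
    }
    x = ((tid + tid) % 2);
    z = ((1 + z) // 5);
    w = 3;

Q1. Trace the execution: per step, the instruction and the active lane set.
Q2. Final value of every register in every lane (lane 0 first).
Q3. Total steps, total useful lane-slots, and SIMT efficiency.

step 0: w <- tid                     0xffff
step 1: w <- ((tid % 5) // 4)        0xffff
step 2: eval (w == 6)                0xffff
step 3: x <- w                       0xffff
step 4: w <- ((x % 2) // 5)          0xffff
step 5: x <- ((tid + tid) % 2)       0xffff
step 6: z <- ((1 + z) // 5)          0xffff
step 7: w <- 3                       0xffff

Answer: 8 steps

z: 0,0,0,0,1,1,1,1,1,2,2,2,2,2,3,3
x: 0,0,0,0,0,0,0,0,0,0,0,0,0,0,0,0
w: 3,3,3,3,3,3,3,3,3,3,3,3,3,3,3,3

steps = 8; useful = 128; efficiency = 128/128 = 1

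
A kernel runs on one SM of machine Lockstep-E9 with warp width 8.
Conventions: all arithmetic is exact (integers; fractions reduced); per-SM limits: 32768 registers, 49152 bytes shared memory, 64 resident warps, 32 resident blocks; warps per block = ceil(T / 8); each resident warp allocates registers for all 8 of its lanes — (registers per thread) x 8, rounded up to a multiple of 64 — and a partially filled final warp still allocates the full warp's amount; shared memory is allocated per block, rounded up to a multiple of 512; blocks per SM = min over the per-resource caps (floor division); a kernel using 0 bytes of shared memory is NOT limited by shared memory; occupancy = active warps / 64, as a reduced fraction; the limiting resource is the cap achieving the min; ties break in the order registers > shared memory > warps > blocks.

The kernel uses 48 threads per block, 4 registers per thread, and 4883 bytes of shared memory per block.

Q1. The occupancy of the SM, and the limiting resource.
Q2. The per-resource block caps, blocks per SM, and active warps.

Answer: occupancy 27/32, limited by shared memory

registers: 85 blocks
shared memory: 9 blocks
warps: 10 blocks
blocks: 32 blocks

Answer: 9 blocks, 54 active warps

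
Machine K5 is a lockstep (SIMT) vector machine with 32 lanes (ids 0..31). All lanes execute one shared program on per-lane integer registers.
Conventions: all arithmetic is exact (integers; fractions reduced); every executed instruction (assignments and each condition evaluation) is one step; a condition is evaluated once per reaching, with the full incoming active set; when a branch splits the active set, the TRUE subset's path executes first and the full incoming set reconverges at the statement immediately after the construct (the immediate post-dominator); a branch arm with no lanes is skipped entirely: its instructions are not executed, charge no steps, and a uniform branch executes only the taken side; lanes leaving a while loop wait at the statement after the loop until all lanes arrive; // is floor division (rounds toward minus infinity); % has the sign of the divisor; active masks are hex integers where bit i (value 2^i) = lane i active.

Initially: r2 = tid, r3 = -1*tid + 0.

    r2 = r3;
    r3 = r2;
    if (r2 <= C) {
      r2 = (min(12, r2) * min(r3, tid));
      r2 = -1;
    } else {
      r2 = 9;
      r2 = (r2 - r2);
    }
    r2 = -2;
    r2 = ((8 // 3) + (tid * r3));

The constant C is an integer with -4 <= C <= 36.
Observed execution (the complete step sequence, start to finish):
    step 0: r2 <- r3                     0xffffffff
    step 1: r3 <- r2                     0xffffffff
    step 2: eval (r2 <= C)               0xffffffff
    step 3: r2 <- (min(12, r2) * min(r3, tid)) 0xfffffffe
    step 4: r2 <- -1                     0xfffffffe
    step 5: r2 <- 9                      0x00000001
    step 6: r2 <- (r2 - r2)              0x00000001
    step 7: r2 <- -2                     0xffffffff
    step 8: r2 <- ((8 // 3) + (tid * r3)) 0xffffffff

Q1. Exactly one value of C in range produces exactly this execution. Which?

Answer: C = -1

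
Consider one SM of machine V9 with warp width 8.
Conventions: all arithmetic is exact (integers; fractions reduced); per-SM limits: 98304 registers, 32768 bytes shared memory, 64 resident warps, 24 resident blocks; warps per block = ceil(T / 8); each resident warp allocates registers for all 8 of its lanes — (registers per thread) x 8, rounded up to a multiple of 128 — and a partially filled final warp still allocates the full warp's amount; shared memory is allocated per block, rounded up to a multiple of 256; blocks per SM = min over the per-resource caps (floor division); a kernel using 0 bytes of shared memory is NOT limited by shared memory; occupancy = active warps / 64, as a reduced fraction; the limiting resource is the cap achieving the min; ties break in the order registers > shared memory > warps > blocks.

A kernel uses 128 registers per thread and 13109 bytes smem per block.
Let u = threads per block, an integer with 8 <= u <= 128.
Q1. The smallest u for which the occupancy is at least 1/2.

Answer: u = 121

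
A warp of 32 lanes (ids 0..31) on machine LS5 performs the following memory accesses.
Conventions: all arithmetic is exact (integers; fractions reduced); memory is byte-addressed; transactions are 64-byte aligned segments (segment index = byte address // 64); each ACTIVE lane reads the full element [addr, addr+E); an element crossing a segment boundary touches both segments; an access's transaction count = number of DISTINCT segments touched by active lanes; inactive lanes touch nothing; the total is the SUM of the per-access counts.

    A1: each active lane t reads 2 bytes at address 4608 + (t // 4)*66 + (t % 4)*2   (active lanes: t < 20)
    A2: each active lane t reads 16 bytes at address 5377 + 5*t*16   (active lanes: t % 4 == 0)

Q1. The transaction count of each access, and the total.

A1: 5 transactions
A2: 8 transactions

Answer: 5,8; total 13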